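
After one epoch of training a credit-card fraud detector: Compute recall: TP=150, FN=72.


Recall = TP/(TP+FN)
= 150/(150+72)
= 150/222 = 67.57%

67.57%


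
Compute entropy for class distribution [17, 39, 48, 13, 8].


Probabilities: [17/125, 39/125, 48/125, 13/125, 8/125] ≈ [0.136, 0.312, 0.384, 0.104, 0.064]
H = -((17/125)·log₂(17/125) + (39/125)·log₂(39/125) + (48/125)·log₂(48/125) + (13/125)·log₂(13/125) + (8/125)·log₂(8/125))
  = 2.0394 bits

2.0394 bits


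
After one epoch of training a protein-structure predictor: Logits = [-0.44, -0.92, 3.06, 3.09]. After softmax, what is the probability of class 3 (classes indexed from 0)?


Exponentials: e^-0.44=0.644, e^-0.92=0.3985, e^3.06=21.3276, e^3.09=21.9771
Sum = 44.3472
Softmax = [0.0145, 0.009, 0.4809, 0.4956]
p[3] = 21.9771/44.3472 = 0.4956

0.4956


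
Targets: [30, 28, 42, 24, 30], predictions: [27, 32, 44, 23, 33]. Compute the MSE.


Squared errors: (30-27)²=9, (28-32)²=16, (42-44)²=4, (24-23)²=1, (30-33)²=9
Sum = 39
MSE = 39/5 = 39/5

39/5


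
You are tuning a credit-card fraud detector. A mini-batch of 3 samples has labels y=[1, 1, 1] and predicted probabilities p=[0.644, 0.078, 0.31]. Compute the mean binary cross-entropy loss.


L[0] = -ln(0.644) = 0.4401
L[1] = -ln(0.078) = 2.551
L[2] = -ln(0.31) = 1.1712
mean = (0.4401 + 2.551 + 1.1712)/3 = 1.3874

1.3874


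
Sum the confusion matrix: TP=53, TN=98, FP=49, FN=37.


Total = TP + TN + FP + FN
= 53 + 98 + 49 + 37
= 237
(Predicted positive: 102, predicted negative: 135)

237


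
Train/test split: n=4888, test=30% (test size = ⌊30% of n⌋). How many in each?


Test = ⌊4888·30/100⌋ = 1466
Train = 4888 - 1466 = 3422

Train: 3422, Test: 1466


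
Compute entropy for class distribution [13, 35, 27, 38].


Probabilities: [13/113, 35/113, 27/113, 38/113] ≈ [0.115, 0.3097, 0.2389, 0.3363]
H = -((13/113)·log₂(13/113) + (35/113)·log₂(35/113) + (27/113)·log₂(27/113) + (38/113)·log₂(38/113))
  = 1.9048 bits

1.9048 bits


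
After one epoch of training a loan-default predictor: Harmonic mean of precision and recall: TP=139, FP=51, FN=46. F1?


Precision = 139/190 = 0.7316
Recall = 139/185 = 0.7514
F1 = 2·P·R/(P+R) = 2·TP/(2·TP+FP+FN) = 278/(278+51+46) = 278/375 = 0.7413

0.7413


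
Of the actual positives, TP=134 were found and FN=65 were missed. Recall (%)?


Recall = TP/(TP+FN)
= 134/(134+65)
= 134/199 = 67.34%

67.34%


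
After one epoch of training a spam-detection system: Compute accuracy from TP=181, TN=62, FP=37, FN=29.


Accuracy = (TP+TN)/(TP+TN+FP+FN)
= (181+62)/(309)
= 243/309 = 78.64%

78.64%


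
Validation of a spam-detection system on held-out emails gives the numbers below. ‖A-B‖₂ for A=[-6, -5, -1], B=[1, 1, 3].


d = √((-6-1)² + (-5-1)² + (-1-3)²)
  = √(49 + 36 + 16)
  = √101 = 10.0499

10.0499


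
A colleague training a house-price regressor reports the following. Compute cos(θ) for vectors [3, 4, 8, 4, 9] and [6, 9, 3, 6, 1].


A·B = 3·6 + 4·9 + 8·3 + 4·6 + 9·1 = 111
‖A‖ = √186 = 13.6382, ‖B‖ = √163 = 12.7671
cos = 111/(√186·√163) = 111/√30318 = 0.6375

0.6375


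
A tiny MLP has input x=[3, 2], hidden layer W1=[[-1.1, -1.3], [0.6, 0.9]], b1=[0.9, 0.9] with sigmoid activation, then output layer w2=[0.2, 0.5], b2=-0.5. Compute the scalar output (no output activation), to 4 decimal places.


z1[0] = (-1.1)·(3) + (-1.3)·(2) + 0.9 = -5.0
z1[1] = (0.6)·(3) + (0.9)·(2) + 0.9 = 4.5
h = sigmoid(z1) = [0.0067, 0.989]
output = (0.2)·(0.0067) + (0.5)·(0.989) - 0.5 = -0.0042

-0.0042


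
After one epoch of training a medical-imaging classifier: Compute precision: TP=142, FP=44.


Precision = TP/(TP+FP)
= 142/(142+44)
= 142/186 = 76.34%

76.34%


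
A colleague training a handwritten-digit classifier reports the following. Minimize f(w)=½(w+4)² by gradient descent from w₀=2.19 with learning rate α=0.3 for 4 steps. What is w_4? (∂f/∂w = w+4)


step 1: grad = 2.19+4 = 6.19; w = 2.19 - 0.3·(6.19) = 0.333
step 2: grad = 0.333+4 = 4.333; w = 0.333 - 0.3·(4.333) = -0.9669
step 3: grad = -0.9669+4 = 3.0331; w = -0.9669 - 0.3·(3.0331) = -1.87683
step 4: grad = -1.87683+4 = 2.12317; w = -1.87683 - 0.3·(2.12317) = -2.513781

-2.513781


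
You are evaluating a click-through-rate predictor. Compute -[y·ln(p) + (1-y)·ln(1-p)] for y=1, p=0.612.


BCE = -[y·ln(p) + (1-y)·ln(1-p)]
= -1·ln(0.612) - 0
= -ln(0.612) = 0.491

0.491


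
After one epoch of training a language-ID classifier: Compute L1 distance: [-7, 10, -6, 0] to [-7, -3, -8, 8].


d = |-7+ 7| + |10+ 3| + |-6+ 8| + |0-8|
  = 0 + 13 + 2 + 8
  = 23

23


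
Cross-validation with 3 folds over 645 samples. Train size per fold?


Fold size = 645/3 = 215
Training per fold = 645 - 215 = 430

430


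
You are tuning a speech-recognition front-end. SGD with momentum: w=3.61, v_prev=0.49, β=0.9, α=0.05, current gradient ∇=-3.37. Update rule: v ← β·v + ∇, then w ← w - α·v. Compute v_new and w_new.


v_new = 0.9·0.49 - 3.37 = 0.441 - 3.37 = -2.929
w_new = 3.61 - 0.05·-2.929 = 3.61 + 0.14645 = 3.75645

v_new=-2.929, w_new=3.75645


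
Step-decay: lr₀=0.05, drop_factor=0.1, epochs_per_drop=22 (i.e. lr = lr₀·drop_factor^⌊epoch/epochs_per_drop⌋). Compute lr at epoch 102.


n_drops = ⌊102/22⌋ = 4
lr = 0.05·0.1^4 = 0.05·0.0001 = 0.000005

0.000005


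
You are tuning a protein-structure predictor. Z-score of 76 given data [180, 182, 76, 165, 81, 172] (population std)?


μ = 142.6667, σ = 45.7299
z = (76 - 142.6667)/45.7299 = -1.4578

-1.4578


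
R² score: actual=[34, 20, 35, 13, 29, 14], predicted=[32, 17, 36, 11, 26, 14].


ȳ = 24.1667
SS_res = Σ(y-ŷ)² = 27
SS_tot = Σ(y-ȳ)² = 482.83
R² = 1 - SS_res/SS_tot = 1 - 0.0559 = 0.9441

0.9441


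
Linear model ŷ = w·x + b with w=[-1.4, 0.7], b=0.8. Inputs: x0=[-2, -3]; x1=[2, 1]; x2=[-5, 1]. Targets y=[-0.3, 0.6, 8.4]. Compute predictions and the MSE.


ŷ0 = (-1.4)·(-2) + (0.7)·(-3) + 0.8 = 1.5
ŷ1 = (-1.4)·(2) + (0.7)·(1) + 0.8 = -1.3
ŷ2 = (-1.4)·(-5) + (0.7)·(1) + 0.8 = 8.5
errors² = [3.24, 3.61, 0.01]
MSE = 6.8600/3 = 2.2867

2.2867


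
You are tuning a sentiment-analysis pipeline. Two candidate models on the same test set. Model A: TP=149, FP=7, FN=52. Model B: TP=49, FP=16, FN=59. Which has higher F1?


Model A: P=149/156=0.9551, R=149/201=0.7413, F1=2PR/(P+R)=2TP/(2TP+FP+FN)=298/357=0.8347
Model B: P=49/65=0.7538, R=49/108=0.4537, F1=2PR/(P+R)=2TP/(2TP+FP+FN)=98/173=0.5665
0.8347 > 0.5665 → Model A

Model A


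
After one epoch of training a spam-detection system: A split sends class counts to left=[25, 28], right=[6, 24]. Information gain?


Parent = [31, 52], H_parent = 0.9533
H_left = 0.9977 (n=53), H_right = 0.7219 (n=30)
H_children = (53/83)·0.9977 + (30/83)·0.7219 = 0.898
IG = 0.9533 - 0.898 = 0.0553

0.0553


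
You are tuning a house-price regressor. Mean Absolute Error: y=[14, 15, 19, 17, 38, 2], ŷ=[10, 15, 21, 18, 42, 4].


Absolute errors: |14-10|=4, |15-15|=0, |19-21|=2, |17-18|=1, |38-42|=4, |2-4|=2
Sum = 13
MAE = 13/6 = 13/6

13/6


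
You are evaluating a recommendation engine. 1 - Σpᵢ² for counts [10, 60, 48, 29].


Probabilities: [10/147, 60/147, 48/147, 29/147] ≈ [0.068, 0.4082, 0.3265, 0.1973]
Σpᵢ² = (100 + 3600 + 2304 + 841)/147² = 6845/21609
Gini = 1 - Σpᵢ² = 1 - 6845/21609 = 0.6832

0.6832


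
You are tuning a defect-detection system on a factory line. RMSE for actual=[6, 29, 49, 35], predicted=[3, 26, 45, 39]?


MSE = 50/4 = 12.5
RMSE = √(50/4) = 3.5355

3.5355


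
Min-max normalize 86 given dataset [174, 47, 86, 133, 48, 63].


min=47, max=174
(86-47)/(174-47) = 39/127 = 0.3071

0.3071


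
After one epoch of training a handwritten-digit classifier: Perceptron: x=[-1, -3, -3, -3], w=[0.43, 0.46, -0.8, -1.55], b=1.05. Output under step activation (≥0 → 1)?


z = (-1)·(0.43) + (-3)·(0.46) + (-3)·(-0.8) + (-3)·(-1.55) + 1.05
  = 6.29
step(z) = 1 (z≥0)

1


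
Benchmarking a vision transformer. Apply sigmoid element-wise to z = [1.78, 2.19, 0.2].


σ(1.78) = 1/(1+e^-1.78) = 0.8557
σ(2.19) = 1/(1+e^-2.19) = 0.8993
σ(0.2) = 1/(1+e^-0.2) = 0.5498
result = [0.8557, 0.8993, 0.5498]

[0.8557, 0.8993, 0.5498]


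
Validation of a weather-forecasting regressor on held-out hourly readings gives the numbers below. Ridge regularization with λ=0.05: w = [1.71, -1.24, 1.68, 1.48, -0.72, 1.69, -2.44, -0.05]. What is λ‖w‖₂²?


‖w‖₂² = (1.71)² + (-1.24)² + (1.68)² + (1.48)² + (-0.72)² + (1.69)² + (-2.44)² + (-0.05)²
     = 2.9241 + 1.5376 + 2.8224 + 2.1904 + 0.5184 + 2.8561 + 5.9536 + 0.0025
     = 18.8051
λ·‖w‖₂² = 0.05·18.8051 = 0.940255

0.940255


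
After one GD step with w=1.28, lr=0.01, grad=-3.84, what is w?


w_new = w - α·∇
= 1.28 - 0.01·-3.84
= 1.28 + 0.0384
= 1.3184

1.3184


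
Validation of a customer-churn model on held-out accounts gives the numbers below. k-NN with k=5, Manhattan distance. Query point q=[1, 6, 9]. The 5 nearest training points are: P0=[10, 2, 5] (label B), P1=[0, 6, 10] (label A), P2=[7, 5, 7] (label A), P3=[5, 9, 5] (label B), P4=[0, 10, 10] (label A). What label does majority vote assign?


d(q,P0) = 17  (label B)
d(q,P1) = 2  (label A)
d(q,P2) = 9  (label A)
d(q,P3) = 11  (label B)
d(q,P4) = 6  (label A)
Votes: A=3, B=2
Majority → A

A


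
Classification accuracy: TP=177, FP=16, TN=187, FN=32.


Accuracy = (TP+TN)/(TP+TN+FP+FN)
= (177+187)/(412)
= 364/412 = 88.35%

88.35%


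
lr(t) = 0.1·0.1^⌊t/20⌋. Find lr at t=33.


n_drops = ⌊33/20⌋ = 1
lr = 0.1·0.1^1 = 0.1·0.1 = 0.01

0.01


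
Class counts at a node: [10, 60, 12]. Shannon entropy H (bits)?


Probabilities: [10/82, 60/82, 12/82] ≈ [0.122, 0.7317, 0.1463]
H = -((10/82)·log₂(10/82) + (60/82)·log₂(60/82) + (12/82)·log₂(12/82))
  = 1.1057 bits

1.1057 bits


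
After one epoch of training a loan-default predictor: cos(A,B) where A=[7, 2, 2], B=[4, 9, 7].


A·B = 7·4 + 2·9 + 2·7 = 60
‖A‖ = √57 = 7.5498, ‖B‖ = √146 = 12.083
cos = 60/(√57·√146) = 60/√8322 = 0.6577

0.6577


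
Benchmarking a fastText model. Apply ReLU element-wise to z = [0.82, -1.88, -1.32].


ReLU(0.82) = max(0, 0.82) = 0.82
ReLU(-1.88) = max(0, -1.88) = 0.0
ReLU(-1.32) = max(0, -1.32) = 0.0
result = [0.82, 0.0, 0.0]

[0.82, 0.0, 0.0]


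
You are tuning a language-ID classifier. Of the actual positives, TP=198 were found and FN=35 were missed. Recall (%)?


Recall = TP/(TP+FN)
= 198/(198+35)
= 198/233 = 84.98%

84.98%


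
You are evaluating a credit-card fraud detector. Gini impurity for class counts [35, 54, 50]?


Probabilities: [35/139, 54/139, 50/139] ≈ [0.2518, 0.3885, 0.3597]
Σpᵢ² = (1225 + 2916 + 2500)/139² = 6641/19321
Gini = 1 - Σpᵢ² = 1 - 6641/19321 = 0.6563

0.6563


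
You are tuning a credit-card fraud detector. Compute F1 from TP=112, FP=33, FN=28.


Precision = 112/145 = 0.7724
Recall = 112/140 = 0.8
F1 = 2·P·R/(P+R) = 2·TP/(2·TP+FP+FN) = 224/(224+33+28) = 224/285 = 0.786

0.786


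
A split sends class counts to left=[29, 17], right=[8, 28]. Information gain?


Parent = [37, 45], H_parent = 0.9931
H_left = 0.9503 (n=46), H_right = 0.7642 (n=36)
H_children = (46/82)·0.9503 + (36/82)·0.7642 = 0.8686
IG = 0.9931 - 0.8686 = 0.1245

0.1245


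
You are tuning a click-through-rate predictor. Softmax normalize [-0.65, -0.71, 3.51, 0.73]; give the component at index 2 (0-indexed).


Exponentials: e^-0.65=0.522, e^-0.71=0.4916, e^3.51=33.4483, e^0.73=2.0751
Sum = 36.537
Softmax = [0.0143, 0.0135, 0.9155, 0.0568]
p[2] = 33.4483/36.537 = 0.9155

0.9155


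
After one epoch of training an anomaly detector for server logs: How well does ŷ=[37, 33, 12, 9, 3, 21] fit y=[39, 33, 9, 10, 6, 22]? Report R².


ȳ = 19.8333
SS_res = Σ(y-ŷ)² = 24
SS_tot = Σ(y-ȳ)² = 950.83
R² = 1 - SS_res/SS_tot = 1 - 0.0252 = 0.9748

0.9748


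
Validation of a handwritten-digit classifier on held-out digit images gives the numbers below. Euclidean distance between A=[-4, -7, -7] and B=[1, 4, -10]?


d = √((-4-1)² + (-7-4)² + (-7+ 10)²)
  = √(25 + 121 + 9)
  = √155 = 12.4499

12.4499


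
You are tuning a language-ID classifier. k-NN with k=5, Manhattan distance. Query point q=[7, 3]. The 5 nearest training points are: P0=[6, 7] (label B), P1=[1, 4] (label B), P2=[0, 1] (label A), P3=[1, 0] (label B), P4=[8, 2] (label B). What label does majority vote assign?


d(q,P0) = 5  (label B)
d(q,P1) = 7  (label B)
d(q,P2) = 9  (label A)
d(q,P3) = 9  (label B)
d(q,P4) = 2  (label B)
Votes: A=1, B=4
Majority → B

B


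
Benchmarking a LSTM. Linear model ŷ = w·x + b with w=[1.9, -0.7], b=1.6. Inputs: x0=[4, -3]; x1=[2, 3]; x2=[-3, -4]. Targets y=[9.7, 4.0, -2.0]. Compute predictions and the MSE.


ŷ0 = (1.9)·(4) + (-0.7)·(-3) + 1.6 = 11.3
ŷ1 = (1.9)·(2) + (-0.7)·(3) + 1.6 = 3.3
ŷ2 = (1.9)·(-3) + (-0.7)·(-4) + 1.6 = -1.3
errors² = [2.56, 0.49, 0.49]
MSE = 3.5400/3 = 1.18

1.18


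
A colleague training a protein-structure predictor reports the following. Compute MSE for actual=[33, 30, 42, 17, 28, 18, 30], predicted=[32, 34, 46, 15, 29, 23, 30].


Squared errors: (33-32)²=1, (30-34)²=16, (42-46)²=16, (17-15)²=4, (28-29)²=1, (18-23)²=25, (30-30)²=0
Sum = 63
MSE = 63/7 = 9

9


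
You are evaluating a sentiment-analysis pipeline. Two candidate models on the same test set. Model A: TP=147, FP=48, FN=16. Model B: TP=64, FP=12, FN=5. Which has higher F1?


Model A: P=147/195=0.7538, R=147/163=0.9018, F1=2PR/(P+R)=2TP/(2TP+FP+FN)=294/358=0.8212
Model B: P=64/76=0.8421, R=64/69=0.9275, F1=2PR/(P+R)=2TP/(2TP+FP+FN)=128/145=0.8828
0.8212 < 0.8828 → Model B

Model B


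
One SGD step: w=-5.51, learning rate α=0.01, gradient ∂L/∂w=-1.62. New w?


w_new = w - α·∇
= -5.51 - 0.01·-1.62
= -5.51 + 0.0162
= -5.4938

-5.4938


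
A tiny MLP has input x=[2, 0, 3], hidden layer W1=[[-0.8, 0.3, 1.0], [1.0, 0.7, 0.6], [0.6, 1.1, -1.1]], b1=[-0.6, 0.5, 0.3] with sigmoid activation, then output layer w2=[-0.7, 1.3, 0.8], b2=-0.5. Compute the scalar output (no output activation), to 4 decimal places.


z1[0] = (-0.8)·(2) + (0.3)·(0) + (1.0)·(3) - 0.6 = 0.8
z1[1] = (1.0)·(2) + (0.7)·(0) + (0.6)·(3) + 0.5 = 4.3
z1[2] = (0.6)·(2) + (1.1)·(0) + (-1.1)·(3) + 0.3 = -1.8
h = sigmoid(z1) = [0.69, 0.9866, 0.1419]
output = (-0.7)·(0.69) + (1.3)·(0.9866) + (0.8)·(0.1419) - 0.5 = 0.4131

0.4131


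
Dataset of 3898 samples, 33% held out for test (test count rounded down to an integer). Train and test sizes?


Test = ⌊3898·33/100⌋ = 1286
Train = 3898 - 1286 = 2612

Train: 2612, Test: 1286


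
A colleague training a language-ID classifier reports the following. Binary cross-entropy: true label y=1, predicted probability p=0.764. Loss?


BCE = -[y·ln(p) + (1-y)·ln(1-p)]
= -1·ln(0.764) - 0
= -ln(0.764) = 0.2692

0.2692


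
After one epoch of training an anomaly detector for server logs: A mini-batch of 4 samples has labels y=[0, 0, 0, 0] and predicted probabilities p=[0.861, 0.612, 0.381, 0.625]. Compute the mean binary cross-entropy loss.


L[0] = -ln(1-0.861) = -ln(0.139) = 1.9733
L[1] = -ln(1-0.612) = -ln(0.388) = 0.9467
L[2] = -ln(1-0.381) = -ln(0.619) = 0.4797
L[3] = -ln(1-0.625) = -ln(0.375) = 0.9808
mean = (1.9733 + 0.9467 + 0.4797 + 0.9808)/4 = 1.0951

1.0951


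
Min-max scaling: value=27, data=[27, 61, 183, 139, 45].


min=27, max=183
(27-27)/(183-27) = 0/156 = 0.0

0.0


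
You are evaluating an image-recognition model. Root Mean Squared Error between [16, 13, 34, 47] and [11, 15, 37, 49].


MSE = 42/4 = 10.5
RMSE = √(42/4) = 3.2404

3.2404


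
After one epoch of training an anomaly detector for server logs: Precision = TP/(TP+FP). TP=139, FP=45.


Precision = TP/(TP+FP)
= 139/(139+45)
= 139/184 = 75.54%

75.54%


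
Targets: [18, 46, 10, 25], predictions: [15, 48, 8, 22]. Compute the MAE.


Absolute errors: |18-15|=3, |46-48|=2, |10-8|=2, |25-22|=3
Sum = 10
MAE = 10/4 = 5/2

5/2


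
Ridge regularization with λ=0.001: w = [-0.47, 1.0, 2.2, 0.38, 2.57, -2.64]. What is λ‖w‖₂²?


‖w‖₂² = (-0.47)² + (1.0)² + (2.2)² + (0.38)² + (2.57)² + (-2.64)²
     = 0.2209 + 1 + 4.84 + 0.1444 + 6.6049 + 6.9696
     = 19.7798
λ·‖w‖₂² = 0.001·19.7798 = 0.01978

0.01978


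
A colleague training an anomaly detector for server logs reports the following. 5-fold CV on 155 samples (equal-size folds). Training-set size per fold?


Fold size = 155/5 = 31
Training per fold = 155 - 31 = 124

124


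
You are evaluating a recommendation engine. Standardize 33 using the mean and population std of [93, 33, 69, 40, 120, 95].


μ = 75, σ = 31.0215
z = (33 - 75)/31.0215 = -1.3539

-1.3539


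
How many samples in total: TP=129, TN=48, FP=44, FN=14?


Total = TP + TN + FP + FN
= 129 + 48 + 44 + 14
= 235
(Predicted positive: 173, predicted negative: 62)

235


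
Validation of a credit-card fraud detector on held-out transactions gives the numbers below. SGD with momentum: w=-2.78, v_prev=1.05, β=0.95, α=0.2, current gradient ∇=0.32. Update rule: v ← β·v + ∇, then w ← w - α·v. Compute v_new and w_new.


v_new = 0.95·1.05 + 0.32 = 0.9975 + 0.32 = 1.3175
w_new = -2.78 - 0.2·1.3175 = -2.78 - 0.2635 = -3.0435

v_new=1.3175, w_new=-3.0435


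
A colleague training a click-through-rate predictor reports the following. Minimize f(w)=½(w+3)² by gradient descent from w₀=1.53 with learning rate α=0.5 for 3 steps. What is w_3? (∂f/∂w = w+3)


step 1: grad = 1.53+3 = 4.53; w = 1.53 - 0.5·(4.53) = -0.735
step 2: grad = -0.735+3 = 2.265; w = -0.735 - 0.5·(2.265) = -1.8675
step 3: grad = -1.8675+3 = 1.1325; w = -1.8675 - 0.5·(1.1325) = -2.43375

-2.43375


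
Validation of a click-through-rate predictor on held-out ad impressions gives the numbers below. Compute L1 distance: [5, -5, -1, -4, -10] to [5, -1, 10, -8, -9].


d = |5-5| + |-5+ 1| + |-1-10| + |-4+ 8| + |-10+ 9|
  = 0 + 4 + 11 + 4 + 1
  = 20

20


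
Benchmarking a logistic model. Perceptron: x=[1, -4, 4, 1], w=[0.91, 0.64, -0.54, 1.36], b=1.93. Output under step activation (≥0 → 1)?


z = (1)·(0.91) + (-4)·(0.64) + (4)·(-0.54) + (1)·(1.36) + 1.93
  = -0.52
step(z) = 0 (z<0)

0


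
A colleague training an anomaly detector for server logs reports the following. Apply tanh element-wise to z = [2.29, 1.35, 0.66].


tanh(2.29) = 0.9797
tanh(1.35) = 0.8741
tanh(0.66) = 0.5784
result = [0.9797, 0.8741, 0.5784]

[0.9797, 0.8741, 0.5784]


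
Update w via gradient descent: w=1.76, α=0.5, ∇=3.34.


w_new = w - α·∇
= 1.76 - 0.5·3.34
= 1.76 - 1.67
= 0.09

0.09


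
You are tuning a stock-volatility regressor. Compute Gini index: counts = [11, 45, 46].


Probabilities: [11/102, 45/102, 46/102] ≈ [0.1078, 0.4412, 0.451]
Σpᵢ² = (121 + 2025 + 2116)/102² = 4262/10404
Gini = 1 - Σpᵢ² = 1 - 4262/10404 = 0.5903

0.5903


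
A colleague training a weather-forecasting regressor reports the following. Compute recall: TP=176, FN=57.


Recall = TP/(TP+FN)
= 176/(176+57)
= 176/233 = 75.54%

75.54%


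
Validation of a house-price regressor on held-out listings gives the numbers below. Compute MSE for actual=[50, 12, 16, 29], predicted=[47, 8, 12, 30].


Squared errors: (50-47)²=9, (12-8)²=16, (16-12)²=16, (29-30)²=1
Sum = 42
MSE = 42/4 = 21/2

21/2


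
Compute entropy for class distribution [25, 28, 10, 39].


Probabilities: [25/102, 28/102, 10/102, 39/102] ≈ [0.2451, 0.2745, 0.098, 0.3824]
H = -((25/102)·log₂(25/102) + (28/102)·log₂(28/102) + (10/102)·log₂(10/102) + (39/102)·log₂(39/102))
  = 1.868 bits

1.868 bits


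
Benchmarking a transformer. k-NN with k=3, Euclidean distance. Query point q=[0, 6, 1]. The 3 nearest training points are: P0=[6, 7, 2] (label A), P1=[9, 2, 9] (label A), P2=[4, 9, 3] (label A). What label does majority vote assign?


d(q,P0) = 6.1644  (label A)
d(q,P1) = 12.6886  (label A)
d(q,P2) = 5.3852  (label A)
Votes: A=3, B=0
Majority → A

A


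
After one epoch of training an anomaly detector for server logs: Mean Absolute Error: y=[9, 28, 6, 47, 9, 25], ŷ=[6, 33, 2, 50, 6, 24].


Absolute errors: |9-6|=3, |28-33|=5, |6-2|=4, |47-50|=3, |9-6|=3, |25-24|=1
Sum = 19
MAE = 19/6 = 19/6

19/6


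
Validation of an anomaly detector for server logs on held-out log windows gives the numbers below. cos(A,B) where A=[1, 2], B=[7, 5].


A·B = 1·7 + 2·5 = 17
‖A‖ = √5 = 2.2361, ‖B‖ = √74 = 8.6023
cos = 17/(√5·√74) = 17/√370 = 0.8838

0.8838


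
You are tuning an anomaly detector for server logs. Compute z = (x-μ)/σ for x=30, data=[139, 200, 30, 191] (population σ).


μ = 140, σ = 67.6424
z = (30 - 140)/67.6424 = -1.6262

-1.6262


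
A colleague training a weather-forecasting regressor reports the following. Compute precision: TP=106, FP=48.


Precision = TP/(TP+FP)
= 106/(106+48)
= 106/154 = 68.83%

68.83%


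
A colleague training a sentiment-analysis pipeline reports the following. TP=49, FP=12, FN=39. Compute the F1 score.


Precision = 49/61 = 0.8033
Recall = 49/88 = 0.5568
F1 = 2·P·R/(P+R) = 2·TP/(2·TP+FP+FN) = 98/(98+12+39) = 98/149 = 0.6577

0.6577


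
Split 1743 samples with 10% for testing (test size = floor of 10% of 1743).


Test = ⌊1743·10/100⌋ = 174
Train = 1743 - 174 = 1569

Train: 1569, Test: 174


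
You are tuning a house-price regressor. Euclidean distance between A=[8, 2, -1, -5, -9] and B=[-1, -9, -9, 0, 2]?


d = √((8+ 1)² + (2+ 9)² + (-1+ 9)² + (-5-0)² + (-9-2)²)
  = √(81 + 121 + 64 + 25 + 121)
  = √412 = 20.2978

20.2978


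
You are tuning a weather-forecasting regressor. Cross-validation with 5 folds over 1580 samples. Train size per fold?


Fold size = 1580/5 = 316
Training per fold = 1580 - 316 = 1264

1264


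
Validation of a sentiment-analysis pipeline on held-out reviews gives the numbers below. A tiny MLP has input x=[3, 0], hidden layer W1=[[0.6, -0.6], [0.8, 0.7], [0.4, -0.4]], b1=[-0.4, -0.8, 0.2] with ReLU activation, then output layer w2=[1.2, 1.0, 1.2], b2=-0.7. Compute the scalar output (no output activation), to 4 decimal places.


z1[0] = (0.6)·(3) + (-0.6)·(0) - 0.4 = 1.4
z1[1] = (0.8)·(3) + (0.7)·(0) - 0.8 = 1.6
z1[2] = (0.4)·(3) + (-0.4)·(0) + 0.2 = 1.4
h = ReLU(z1) = [1.4, 1.6, 1.4]
output = (1.2)·(1.4) + (1.0)·(1.6) + (1.2)·(1.4) - 0.7 = 4.26

4.26


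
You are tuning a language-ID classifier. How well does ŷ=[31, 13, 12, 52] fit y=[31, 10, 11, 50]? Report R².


ȳ = 25.5
SS_res = Σ(y-ŷ)² = 14
SS_tot = Σ(y-ȳ)² = 1081
R² = 1 - SS_res/SS_tot = 1 - 0.013 = 0.987

0.987


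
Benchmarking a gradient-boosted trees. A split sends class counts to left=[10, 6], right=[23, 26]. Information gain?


Parent = [33, 32], H_parent = 0.9998
H_left = 0.9544 (n=16), H_right = 0.9973 (n=49)
H_children = (16/65)·0.9544 + (49/65)·0.9973 = 0.9867
IG = 0.9998 - 0.9867 = 0.0131

0.0131


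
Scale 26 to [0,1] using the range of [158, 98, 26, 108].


min=26, max=158
(26-26)/(158-26) = 0/132 = 0.0

0.0


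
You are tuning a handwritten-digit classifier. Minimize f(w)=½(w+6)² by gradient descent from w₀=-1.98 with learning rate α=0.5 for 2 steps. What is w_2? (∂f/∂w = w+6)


step 1: grad = -1.98+6 = 4.02; w = -1.98 - 0.5·(4.02) = -3.99
step 2: grad = -3.99+6 = 2.01; w = -3.99 - 0.5·(2.01) = -4.995

-4.995


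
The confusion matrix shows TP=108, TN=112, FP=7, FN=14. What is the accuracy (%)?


Accuracy = (TP+TN)/(TP+TN+FP+FN)
= (108+112)/(241)
= 220/241 = 91.29%

91.29%


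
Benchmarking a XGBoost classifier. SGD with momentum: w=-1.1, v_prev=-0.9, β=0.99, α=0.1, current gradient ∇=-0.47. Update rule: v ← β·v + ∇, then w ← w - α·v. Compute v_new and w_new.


v_new = 0.99·-0.9 - 0.47 = -0.891 - 0.47 = -1.361
w_new = -1.1 - 0.1·-1.361 = -1.1 + 0.1361 = -0.9639

v_new=-1.361, w_new=-0.9639


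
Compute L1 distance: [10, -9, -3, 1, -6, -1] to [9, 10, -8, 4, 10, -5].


d = |10-9| + |-9-10| + |-3+ 8| + |1-4| + |-6-10| + |-1+ 5|
  = 1 + 19 + 5 + 3 + 16 + 4
  = 48

48


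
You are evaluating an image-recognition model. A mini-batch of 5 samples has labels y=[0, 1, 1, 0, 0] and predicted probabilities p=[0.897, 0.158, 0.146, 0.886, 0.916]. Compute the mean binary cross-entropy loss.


L[0] = -ln(1-0.897) = -ln(0.103) = 2.273
L[1] = -ln(0.158) = 1.8452
L[2] = -ln(0.146) = 1.9241
L[3] = -ln(1-0.886) = -ln(0.114) = 2.1716
L[4] = -ln(1-0.916) = -ln(0.084) = 2.4769
mean = (2.273 + 1.8452 + 1.9241 + 2.1716 + 2.4769)/5 = 2.1382

2.1382


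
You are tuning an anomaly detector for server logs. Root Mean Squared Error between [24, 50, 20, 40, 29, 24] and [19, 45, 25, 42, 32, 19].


MSE = 113/6 = 18.8333
RMSE = √(113/6) = 4.3397

4.3397


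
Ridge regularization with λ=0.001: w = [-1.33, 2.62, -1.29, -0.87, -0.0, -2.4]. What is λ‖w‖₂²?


‖w‖₂² = (-1.33)² + (2.62)² + (-1.29)² + (-0.87)² + (-0.0)² + (-2.4)²
     = 1.7689 + 6.8644 + 1.6641 + 0.7569 + 0 + 5.76
     = 16.8143
λ·‖w‖₂² = 0.001·16.8143 = 0.016814

0.016814


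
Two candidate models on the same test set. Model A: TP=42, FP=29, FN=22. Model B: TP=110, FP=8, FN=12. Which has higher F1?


Model A: P=42/71=0.5915, R=42/64=0.6562, F1=2PR/(P+R)=2TP/(2TP+FP+FN)=84/135=0.6222
Model B: P=110/118=0.9322, R=110/122=0.9016, F1=2PR/(P+R)=2TP/(2TP+FP+FN)=220/240=0.9167
0.6222 < 0.9167 → Model B

Model B


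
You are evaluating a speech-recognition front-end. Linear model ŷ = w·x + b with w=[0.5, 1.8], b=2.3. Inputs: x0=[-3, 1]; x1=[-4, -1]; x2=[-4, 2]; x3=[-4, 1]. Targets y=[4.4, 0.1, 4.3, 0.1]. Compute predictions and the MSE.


ŷ0 = (0.5)·(-3) + (1.8)·(1) + 2.3 = 2.6
ŷ1 = (0.5)·(-4) + (1.8)·(-1) + 2.3 = -1.5
ŷ2 = (0.5)·(-4) + (1.8)·(2) + 2.3 = 3.9
ŷ3 = (0.5)·(-4) + (1.8)·(1) + 2.3 = 2.1
errors² = [3.24, 2.56, 0.16, 4.0]
MSE = 9.9600/4 = 2.49

2.49


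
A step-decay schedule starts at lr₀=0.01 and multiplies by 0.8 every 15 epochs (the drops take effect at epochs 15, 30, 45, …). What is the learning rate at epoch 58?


n_drops = ⌊58/15⌋ = 3
lr = 0.01·0.8^3 = 0.01·0.512 = 0.00512

0.00512


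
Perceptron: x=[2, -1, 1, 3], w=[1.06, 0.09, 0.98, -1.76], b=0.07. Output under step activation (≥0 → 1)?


z = (2)·(1.06) + (-1)·(0.09) + (1)·(0.98) + (3)·(-1.76) + 0.07
  = -2.2
step(z) = 0 (z<0)

0


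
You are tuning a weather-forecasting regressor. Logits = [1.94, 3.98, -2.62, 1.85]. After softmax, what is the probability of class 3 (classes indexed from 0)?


Exponentials: e^1.94=6.9588, e^3.98=53.517, e^-2.62=0.0728, e^1.85=6.3598
Sum = 66.9084
Softmax = [0.104, 0.7999, 0.0011, 0.0951]
p[3] = 6.3598/66.9084 = 0.0951

0.0951


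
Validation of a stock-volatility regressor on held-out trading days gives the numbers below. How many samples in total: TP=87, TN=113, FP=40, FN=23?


Total = TP + TN + FP + FN
= 87 + 113 + 40 + 23
= 263
(Predicted positive: 127, predicted negative: 136)

263


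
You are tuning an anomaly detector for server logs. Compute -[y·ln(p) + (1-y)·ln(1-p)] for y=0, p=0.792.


BCE = -[y·ln(p) + (1-y)·ln(1-p)]
= -0 - 1·ln(1-0.792)
= -ln(0.208) = 1.5702

1.5702


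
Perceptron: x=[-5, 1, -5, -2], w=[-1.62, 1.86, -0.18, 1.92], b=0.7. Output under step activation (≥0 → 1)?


z = (-5)·(-1.62) + (1)·(1.86) + (-5)·(-0.18) + (-2)·(1.92) + 0.7
  = 7.72
step(z) = 1 (z≥0)

1


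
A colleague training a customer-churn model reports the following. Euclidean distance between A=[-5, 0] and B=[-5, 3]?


d = √((-5+ 5)² + (0-3)²)
  = √(0 + 9)
  = √9 = 3.0

3.0


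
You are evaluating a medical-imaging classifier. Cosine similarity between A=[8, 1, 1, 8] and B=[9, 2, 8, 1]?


A·B = 8·9 + 1·2 + 1·8 + 8·1 = 90
‖A‖ = √130 = 11.4018, ‖B‖ = √150 = 12.2474
cos = 90/(√130·√150) = 90/√19500 = 0.6445

0.6445


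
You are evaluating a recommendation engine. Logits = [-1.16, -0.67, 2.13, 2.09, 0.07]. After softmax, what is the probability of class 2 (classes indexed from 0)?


Exponentials: e^-1.16=0.3135, e^-0.67=0.5117, e^2.13=8.4149, e^2.09=8.0849, e^0.07=1.0725
Sum = 18.3975
Softmax = [0.017, 0.0278, 0.4574, 0.4395, 0.0583]
p[2] = 8.4149/18.3975 = 0.4574

0.4574


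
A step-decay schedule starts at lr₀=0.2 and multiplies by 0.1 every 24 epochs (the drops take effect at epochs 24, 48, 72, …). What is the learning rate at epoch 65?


n_drops = ⌊65/24⌋ = 2
lr = 0.2·0.1^2 = 0.2·0.01 = 0.002

0.002


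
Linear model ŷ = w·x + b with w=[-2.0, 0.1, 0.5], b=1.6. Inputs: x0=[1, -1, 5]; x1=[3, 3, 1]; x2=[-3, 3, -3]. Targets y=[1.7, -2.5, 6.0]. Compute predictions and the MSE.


ŷ0 = (-2.0)·(1) + (0.1)·(-1) + (0.5)·(5) + 1.6 = 2.0
ŷ1 = (-2.0)·(3) + (0.1)·(3) + (0.5)·(1) + 1.6 = -3.6
ŷ2 = (-2.0)·(-3) + (0.1)·(3) + (0.5)·(-3) + 1.6 = 6.4
errors² = [0.09, 1.21, 0.16]
MSE = 1.4600/3 = 0.4867

0.4867


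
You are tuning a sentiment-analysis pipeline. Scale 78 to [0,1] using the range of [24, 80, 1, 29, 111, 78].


min=1, max=111
(78-1)/(111-1) = 77/110 = 0.7

0.7


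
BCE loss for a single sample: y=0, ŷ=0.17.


BCE = -[y·ln(p) + (1-y)·ln(1-p)]
= -0 - 1·ln(1-0.17)
= -ln(0.83) = 0.1863

0.1863


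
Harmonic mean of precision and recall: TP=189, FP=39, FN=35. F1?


Precision = 189/228 = 0.8289
Recall = 189/224 = 0.8438
F1 = 2·P·R/(P+R) = 2·TP/(2·TP+FP+FN) = 378/(378+39+35) = 378/452 = 0.8363

0.8363


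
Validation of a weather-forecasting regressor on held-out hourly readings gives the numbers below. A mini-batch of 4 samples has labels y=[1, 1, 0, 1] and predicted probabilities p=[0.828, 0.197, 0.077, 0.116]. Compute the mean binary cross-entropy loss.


L[0] = -ln(0.828) = 0.1887
L[1] = -ln(0.197) = 1.6246
L[2] = -ln(1-0.077) = -ln(0.923) = 0.0801
L[3] = -ln(0.116) = 2.1542
mean = (0.1887 + 1.6246 + 0.0801 + 2.1542)/4 = 1.0119

1.0119


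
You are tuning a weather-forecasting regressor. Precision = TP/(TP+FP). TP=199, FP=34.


Precision = TP/(TP+FP)
= 199/(199+34)
= 199/233 = 85.41%

85.41%


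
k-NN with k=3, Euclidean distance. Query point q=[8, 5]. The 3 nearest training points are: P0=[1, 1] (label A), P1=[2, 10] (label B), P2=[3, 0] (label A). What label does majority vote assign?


d(q,P0) = 8.0623  (label A)
d(q,P1) = 7.8102  (label B)
d(q,P2) = 7.0711  (label A)
Votes: A=2, B=1
Majority → A

A


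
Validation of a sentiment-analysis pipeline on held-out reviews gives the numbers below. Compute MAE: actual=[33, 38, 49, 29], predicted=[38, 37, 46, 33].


Absolute errors: |33-38|=5, |38-37|=1, |49-46|=3, |29-33|=4
Sum = 13
MAE = 13/4 = 13/4

13/4


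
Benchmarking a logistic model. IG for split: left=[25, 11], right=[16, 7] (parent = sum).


Parent = [41, 18], H_parent = 0.8874
H_left = 0.888 (n=36), H_right = 0.8865 (n=23)
H_children = (36/59)·0.888 + (23/59)·0.8865 = 0.8874
IG = 0.8874 - 0.8874 = 0.0

0.0


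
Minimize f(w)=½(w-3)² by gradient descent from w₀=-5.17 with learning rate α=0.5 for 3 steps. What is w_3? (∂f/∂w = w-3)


step 1: grad = -5.17-3 = -8.17; w = -5.17 - 0.5·(-8.17) = -1.085
step 2: grad = -1.085-3 = -4.085; w = -1.085 - 0.5·(-4.085) = 0.9575
step 3: grad = 0.9575-3 = -2.0425; w = 0.9575 - 0.5·(-2.0425) = 1.97875

1.97875


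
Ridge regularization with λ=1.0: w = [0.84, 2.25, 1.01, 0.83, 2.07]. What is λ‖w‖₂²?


‖w‖₂² = (0.84)² + (2.25)² + (1.01)² + (0.83)² + (2.07)²
     = 0.7056 + 5.0625 + 1.0201 + 0.6889 + 4.2849
     = 11.762
λ·‖w‖₂² = 1.0·11.762 = 11.762

11.762


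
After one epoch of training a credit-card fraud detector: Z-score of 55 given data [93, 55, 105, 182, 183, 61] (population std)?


μ = 113.1667, σ = 51.95
z = (55 - 113.1667)/51.95 = -1.1197

-1.1197


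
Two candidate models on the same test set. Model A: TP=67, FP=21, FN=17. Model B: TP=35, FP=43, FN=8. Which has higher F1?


Model A: P=67/88=0.7614, R=67/84=0.7976, F1=2PR/(P+R)=2TP/(2TP+FP+FN)=134/172=0.7791
Model B: P=35/78=0.4487, R=35/43=0.814, F1=2PR/(P+R)=2TP/(2TP+FP+FN)=70/121=0.5785
0.7791 > 0.5785 → Model A

Model A


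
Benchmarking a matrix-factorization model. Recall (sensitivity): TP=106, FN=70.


Recall = TP/(TP+FN)
= 106/(106+70)
= 106/176 = 60.23%

60.23%


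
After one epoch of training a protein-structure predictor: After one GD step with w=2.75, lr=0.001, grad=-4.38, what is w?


w_new = w - α·∇
= 2.75 - 0.001·-4.38
= 2.75 + 0.00438
= 2.75438

2.75438


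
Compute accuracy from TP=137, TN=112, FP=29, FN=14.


Accuracy = (TP+TN)/(TP+TN+FP+FN)
= (137+112)/(292)
= 249/292 = 85.27%

85.27%


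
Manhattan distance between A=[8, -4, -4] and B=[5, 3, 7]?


d = |8-5| + |-4-3| + |-4-7|
  = 3 + 7 + 11
  = 21

21


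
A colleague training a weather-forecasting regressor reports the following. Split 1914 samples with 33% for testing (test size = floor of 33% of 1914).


Test = ⌊1914·33/100⌋ = 631
Train = 1914 - 631 = 1283

Train: 1283, Test: 631


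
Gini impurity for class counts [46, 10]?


Probabilities: [46/56, 10/56] ≈ [0.8214, 0.1786]
Σpᵢ² = (2116 + 100)/56² = 2216/3136
Gini = 1 - Σpᵢ² = 1 - 2216/3136 = 0.2934

0.2934


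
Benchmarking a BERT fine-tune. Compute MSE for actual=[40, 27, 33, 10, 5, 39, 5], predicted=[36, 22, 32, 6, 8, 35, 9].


Squared errors: (40-36)²=16, (27-22)²=25, (33-32)²=1, (10-6)²=16, (5-8)²=9, (39-35)²=16, (5-9)²=16
Sum = 99
MSE = 99/7 = 99/7

99/7


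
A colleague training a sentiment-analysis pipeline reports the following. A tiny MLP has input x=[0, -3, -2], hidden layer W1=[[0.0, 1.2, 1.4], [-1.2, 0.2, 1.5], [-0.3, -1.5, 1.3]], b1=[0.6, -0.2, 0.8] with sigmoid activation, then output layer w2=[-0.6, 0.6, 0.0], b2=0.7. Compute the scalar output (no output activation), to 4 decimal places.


z1[0] = (0.0)·(0) + (1.2)·(-3) + (1.4)·(-2) + 0.6 = -5.8
z1[1] = (-1.2)·(0) + (0.2)·(-3) + (1.5)·(-2) - 0.2 = -3.8
z1[2] = (-0.3)·(0) + (-1.5)·(-3) + (1.3)·(-2) + 0.8 = 2.7
h = sigmoid(z1) = [0.003, 0.0219, 0.937]
output = (-0.6)·(0.003) + (0.6)·(0.0219) + (0.0)·(0.937) + 0.7 = 0.7113

0.7113


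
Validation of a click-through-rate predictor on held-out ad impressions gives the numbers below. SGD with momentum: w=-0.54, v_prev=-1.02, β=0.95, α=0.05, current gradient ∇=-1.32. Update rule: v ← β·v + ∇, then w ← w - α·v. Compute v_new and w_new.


v_new = 0.95·-1.02 - 1.32 = -0.969 - 1.32 = -2.289
w_new = -0.54 - 0.05·-2.289 = -0.54 + 0.11445 = -0.42555

v_new=-2.289, w_new=-0.42555


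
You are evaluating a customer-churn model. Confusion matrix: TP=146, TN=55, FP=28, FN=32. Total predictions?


Total = TP + TN + FP + FN
= 146 + 55 + 28 + 32
= 261
(Predicted positive: 174, predicted negative: 87)

261


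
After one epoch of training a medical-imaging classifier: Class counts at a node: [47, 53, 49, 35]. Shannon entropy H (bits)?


Probabilities: [47/184, 53/184, 49/184, 35/184] ≈ [0.2554, 0.288, 0.2663, 0.1902]
H = -((47/184)·log₂(47/184) + (53/184)·log₂(53/184) + (49/184)·log₂(49/184) + (35/184)·log₂(35/184))
  = 1.9839 bits

1.9839 bits


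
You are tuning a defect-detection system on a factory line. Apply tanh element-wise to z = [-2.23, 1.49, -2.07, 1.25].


tanh(-2.23) = -0.9771
tanh(1.49) = 0.9033
tanh(-2.07) = -0.9687
tanh(1.25) = 0.8483
result = [-0.9771, 0.9033, -0.9687, 0.8483]

[-0.9771, 0.9033, -0.9687, 0.8483]


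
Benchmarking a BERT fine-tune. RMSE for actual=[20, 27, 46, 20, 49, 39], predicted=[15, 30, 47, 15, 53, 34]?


MSE = 101/6 = 16.8333
RMSE = √(101/6) = 4.1028

4.1028


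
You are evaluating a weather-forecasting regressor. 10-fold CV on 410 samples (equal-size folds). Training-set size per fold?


Fold size = 410/10 = 41
Training per fold = 410 - 41 = 369

369


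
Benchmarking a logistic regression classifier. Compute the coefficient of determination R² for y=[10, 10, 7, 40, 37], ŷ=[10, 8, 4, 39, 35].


ȳ = 20.8
SS_res = Σ(y-ŷ)² = 18
SS_tot = Σ(y-ȳ)² = 1054.8
R² = 1 - SS_res/SS_tot = 1 - 0.0171 = 0.9829

0.9829


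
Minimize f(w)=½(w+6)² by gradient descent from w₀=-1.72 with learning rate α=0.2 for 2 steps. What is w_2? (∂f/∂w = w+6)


step 1: grad = -1.72+6 = 4.28; w = -1.72 - 0.2·(4.28) = -2.576
step 2: grad = -2.576+6 = 3.424; w = -2.576 - 0.2·(3.424) = -3.2608

-3.2608


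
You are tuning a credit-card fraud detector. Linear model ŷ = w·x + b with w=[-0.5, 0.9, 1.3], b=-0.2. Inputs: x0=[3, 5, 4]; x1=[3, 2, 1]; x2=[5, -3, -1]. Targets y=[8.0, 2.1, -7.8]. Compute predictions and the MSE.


ŷ0 = (-0.5)·(3) + (0.9)·(5) + (1.3)·(4) - 0.2 = 8.0
ŷ1 = (-0.5)·(3) + (0.9)·(2) + (1.3)·(1) - 0.2 = 1.4
ŷ2 = (-0.5)·(5) + (0.9)·(-3) + (1.3)·(-1) - 0.2 = -6.7
errors² = [0.0, 0.49, 1.21]
MSE = 1.7000/3 = 0.5667

0.5667


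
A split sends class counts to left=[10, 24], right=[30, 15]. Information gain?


Parent = [40, 39], H_parent = 0.9999
H_left = 0.874 (n=34), H_right = 0.9183 (n=45)
H_children = (34/79)·0.874 + (45/79)·0.9183 = 0.8992
IG = 0.9999 - 0.8992 = 0.1007

0.1007


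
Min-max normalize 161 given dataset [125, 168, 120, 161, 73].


min=73, max=168
(161-73)/(168-73) = 88/95 = 0.9263

0.9263


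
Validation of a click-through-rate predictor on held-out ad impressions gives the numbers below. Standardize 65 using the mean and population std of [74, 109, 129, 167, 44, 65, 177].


μ = 109.2857, σ = 47.4694
z = (65 - 109.2857)/47.4694 = -0.9329

-0.9329


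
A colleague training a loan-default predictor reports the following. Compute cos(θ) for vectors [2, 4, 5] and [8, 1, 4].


A·B = 2·8 + 4·1 + 5·4 = 40
‖A‖ = √45 = 6.7082, ‖B‖ = √81 = 9
cos = 40/(√45·√81) = 40/√3645 = 0.6625

0.6625


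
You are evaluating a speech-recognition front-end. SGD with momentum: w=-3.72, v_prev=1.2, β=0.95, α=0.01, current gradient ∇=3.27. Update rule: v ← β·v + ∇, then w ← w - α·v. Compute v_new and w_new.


v_new = 0.95·1.2 + 3.27 = 1.14 + 3.27 = 4.41
w_new = -3.72 - 0.01·4.41 = -3.72 - 0.0441 = -3.7641

v_new=4.41, w_new=-3.7641


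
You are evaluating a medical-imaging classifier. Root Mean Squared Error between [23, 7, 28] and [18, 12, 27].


MSE = 51/3 = 17
RMSE = √(51/3) = 4.1231

4.1231


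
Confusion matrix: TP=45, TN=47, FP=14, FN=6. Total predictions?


Total = TP + TN + FP + FN
= 45 + 47 + 14 + 6
= 112
(Predicted positive: 59, predicted negative: 53)

112


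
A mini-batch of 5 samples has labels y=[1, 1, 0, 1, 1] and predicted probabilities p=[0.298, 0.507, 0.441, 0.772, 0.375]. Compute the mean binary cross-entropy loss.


L[0] = -ln(0.298) = 1.2107
L[1] = -ln(0.507) = 0.6792
L[2] = -ln(1-0.441) = -ln(0.559) = 0.5816
L[3] = -ln(0.772) = 0.2588
L[4] = -ln(0.375) = 0.9808
mean = (1.2107 + 0.6792 + 0.5816 + 0.2588 + 0.9808)/5 = 0.7422

0.7422


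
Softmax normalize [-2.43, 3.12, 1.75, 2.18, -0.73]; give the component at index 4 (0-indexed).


Exponentials: e^-2.43=0.088, e^3.12=22.6464, e^1.75=5.7546, e^2.18=8.8463, e^-0.73=0.4819
Sum = 37.8172
Softmax = [0.0023, 0.5988, 0.1522, 0.2339, 0.0127]
p[4] = 0.4819/37.8172 = 0.0127

0.0127


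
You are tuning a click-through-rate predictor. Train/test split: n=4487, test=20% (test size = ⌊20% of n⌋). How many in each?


Test = ⌊4487·20/100⌋ = 897
Train = 4487 - 897 = 3590

Train: 3590, Test: 897


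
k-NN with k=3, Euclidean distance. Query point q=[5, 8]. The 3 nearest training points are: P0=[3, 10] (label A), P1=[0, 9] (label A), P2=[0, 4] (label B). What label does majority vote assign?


d(q,P0) = 2.8284  (label A)
d(q,P1) = 5.099  (label A)
d(q,P2) = 6.4031  (label B)
Votes: A=2, B=1
Majority → A

A
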